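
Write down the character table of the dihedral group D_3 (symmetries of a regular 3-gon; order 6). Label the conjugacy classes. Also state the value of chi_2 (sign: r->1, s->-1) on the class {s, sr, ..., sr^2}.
Conjugacy classes: {e} of size 1, {r^1, r^2} of size 2, {s, sr, ..., sr^2} of size 3.
Character table:
  irrep \ class              {e} (size 1)  {r^1, r^2} (size 2)  {s, sr, ..., sr^2} (size 3)
  chi_1 (triv)               1             1                    1                          
  chi_2 (sign: r->1, s->-1)  1             1                    -1                         
  chi_3 (2d, j=1)            2             -1                   0                          

Spot check: chi_2 (sign: r->1, s->-1) on {s, sr, ..., sr^2} = -1.

Argument: D_3 has order 2*3 = 6 with 3 conjugacy classes, hence 3 irreducibles. Sum of squared dims 1 + 1 + 4 = 6 = |G|. Linear characters come from the abelianisation; the 2-dimensional irreps have character r^k -> 2*cos(2*pi*j*k/3), reflections -> 0.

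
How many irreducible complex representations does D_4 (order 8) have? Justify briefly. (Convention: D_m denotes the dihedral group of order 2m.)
5

Argument: The number of irreducible complex representations of a finite group equals its number of conjugacy classes. D_4 has 5 conjugacy classes (n/2 + 3 for n even), so D_4 (order 8) has exactly 5 irreducible complex representations.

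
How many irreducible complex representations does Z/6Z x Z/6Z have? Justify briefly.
36

Details: The number of irreducible complex representations of a finite group equals its number of conjugacy classes. Z/6Z x Z/6Z is abelian of order 36, so every element is its own conjugacy class: 36 classes, so Z/6Z x Z/6Z (order 36) has exactly 36 irreducible complex representations.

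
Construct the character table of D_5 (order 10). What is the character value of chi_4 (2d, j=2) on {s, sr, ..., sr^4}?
Conjugacy classes: {e} of size 1, {r^1, r^4} of size 2, {r^2, r^3} of size 2, {s, sr, ..., sr^4} of size 5.
Character table:
  irrep \ class              {e} (size 1)  {r^1, r^4} (size 2)  {r^2, r^3} (size 2)  {s, sr, ..., sr^4} (size 5)
  chi_1 (triv)               1             1                    1                    1                          
  chi_2 (sign: r->1, s->-1)  1             1                    1                    -1                         
  chi_3 (2d, j=1)            2             -1/2 + sqrt(5)/2     -sqrt(5)/2 - 1/2     0                          
  chi_4 (2d, j=2)            2             -sqrt(5)/2 - 1/2     -1/2 + sqrt(5)/2     0                          

Spot check: chi_4 (2d, j=2) on {s, sr, ..., sr^4} = 0.

Solution. D_5 has order 2*5 = 10 with 4 conjugacy classes, hence 4 irreducibles. Sum of squared dims 1 + 1 + 4 + 4 = 10 = |G|. Linear characters come from the abelianisation; the 2-dimensional irreps have character r^k -> 2*cos(2*pi*j*k/5), reflections -> 0.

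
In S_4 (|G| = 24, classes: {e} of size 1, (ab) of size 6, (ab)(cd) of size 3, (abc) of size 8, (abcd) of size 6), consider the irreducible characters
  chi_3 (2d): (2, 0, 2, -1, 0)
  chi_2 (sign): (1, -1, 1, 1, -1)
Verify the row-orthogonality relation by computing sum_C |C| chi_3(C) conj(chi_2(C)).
Sum = 0; so <chi_3, chi_2> = 0 (distinct irreducibles are orthogonal).

Compute term by term over conjugacy classes (|C| * chi_3(C) * conj(chi_2(C))):
  1*(2)*conj(1) + 6*(0)*conj(-1) + 3*(2)*conj(1) + 8*(-1)*conj(1) + 6*(0)*conj(-1)
  = (2) + (0) + (6) + (-8) + (0)
  = 0.
Dividing by |G| = 24 gives 0/24 = 0, matching the row-orthogonality relation <chi_3, chi_2> = [chi_3 = chi_2].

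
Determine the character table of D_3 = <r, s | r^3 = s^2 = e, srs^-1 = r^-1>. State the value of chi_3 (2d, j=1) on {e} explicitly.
Conjugacy classes: {e} of size 1, {r^1, r^2} of size 2, {s, sr, ..., sr^2} of size 3.
Character table:
  irrep \ class              {e} (size 1)  {r^1, r^2} (size 2)  {s, sr, ..., sr^2} (size 3)
  chi_1 (triv)               1             1                    1                          
  chi_2 (sign: r->1, s->-1)  1             1                    -1                         
  chi_3 (2d, j=1)            2             -1                   0                          

Spot check: chi_3 (2d, j=1) on {e} = 2.

Details: D_3 has order 2*3 = 6 with 3 conjugacy classes, hence 3 irreducibles. Sum of squared dims 1 + 1 + 4 = 6 = |G|. Linear characters come from the abelianisation; the 2-dimensional irreps have character r^k -> 2*cos(2*pi*j*k/3), reflections -> 0.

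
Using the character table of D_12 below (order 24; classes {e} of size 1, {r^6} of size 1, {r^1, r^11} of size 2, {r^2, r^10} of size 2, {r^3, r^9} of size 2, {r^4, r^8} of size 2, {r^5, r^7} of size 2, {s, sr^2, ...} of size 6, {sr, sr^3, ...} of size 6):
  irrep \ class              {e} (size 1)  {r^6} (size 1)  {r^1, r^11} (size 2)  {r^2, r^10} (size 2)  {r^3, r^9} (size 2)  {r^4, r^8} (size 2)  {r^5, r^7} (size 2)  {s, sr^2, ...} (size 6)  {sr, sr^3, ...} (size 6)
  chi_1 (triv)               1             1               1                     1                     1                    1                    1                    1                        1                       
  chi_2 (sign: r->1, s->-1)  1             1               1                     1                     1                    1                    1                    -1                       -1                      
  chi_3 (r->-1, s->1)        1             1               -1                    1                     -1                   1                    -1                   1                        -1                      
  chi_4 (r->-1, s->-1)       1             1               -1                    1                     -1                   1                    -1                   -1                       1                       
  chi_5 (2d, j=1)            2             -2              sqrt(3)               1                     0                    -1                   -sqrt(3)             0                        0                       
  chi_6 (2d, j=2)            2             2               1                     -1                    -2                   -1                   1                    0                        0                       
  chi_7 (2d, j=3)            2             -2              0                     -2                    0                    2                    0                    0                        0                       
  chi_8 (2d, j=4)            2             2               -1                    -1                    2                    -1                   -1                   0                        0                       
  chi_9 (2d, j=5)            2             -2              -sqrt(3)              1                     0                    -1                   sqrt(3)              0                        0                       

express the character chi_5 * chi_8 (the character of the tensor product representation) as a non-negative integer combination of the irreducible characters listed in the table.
chi_5 tensor chi_8 = chi_7 + chi_9 (all other irreducibles have multiplicity 0).

Working: The character of a tensor product is the pointwise product (chi_5 * chi_8)(C) = chi_5(C) * chi_8(C):
  {e}: (2)*(2), {r^6}: (-2)*(2), {r^1, r^11}: (sqrt(3))*(-1), {r^2, r^10}: (1)*(-1), {r^3, r^9}: (0)*(2), {r^4, r^8}: (-1)*(-1), {r^5, r^7}: (-sqrt(3))*(-1), {s, sr^2, ...}: (0)*(0), {sr, sr^3, ...}: (0)*(0)
so (chi_5 * chi_8) takes values
  {e} -> 4, {r^6} -> -4, {r^1, r^11} -> -sqrt(3), {r^2, r^10} -> -1, {r^3, r^9} -> 0, {r^4, r^8} -> 1, {r^5, r^7} -> sqrt(3), {s, sr^2, ...} -> 0, {sr, sr^3, ...} -> 0.
Now take the inner product of this character with each irreducible chi from the table, <chi_5*chi_8, chi> = (1/24) sum_C |C| (chi_5*chi_8)(C) conj(chi(C)):
  <chi_5*chi_8, chi_1> = (1/24)[1*(4)*conj(1) + 1*(-4)*conj(1) + 2*(-sqrt(3))*conj(1) + 2*(-1)*conj(1) + 2*(0)*conj(1) + 2*(1)*conj(1) + 2*(sqrt(3))*conj(1) + 6*(0)*conj(1) + 6*(0)*conj(1)]
      = (1/24)[(4) + (-4) + (-2*sqrt(3)) + (-2) + (0) + (2) + (2*sqrt(3)) + (0) + (0)] = 0/24 = 0
  <chi_5*chi_8, chi_2> = (1/24)[1*(4)*conj(1) + 1*(-4)*conj(1) + 2*(-sqrt(3))*conj(1) + 2*(-1)*conj(1) + 2*(0)*conj(1) + 2*(1)*conj(1) + 2*(sqrt(3))*conj(1) + 6*(0)*conj(-1) + 6*(0)*conj(-1)]
      = (1/24)[(4) + (-4) + (-2*sqrt(3)) + (-2) + (0) + (2) + (2*sqrt(3)) + (0) + (0)] = 0/24 = 0
  <chi_5*chi_8, chi_3> = (1/24)[1*(4)*conj(1) + 1*(-4)*conj(1) + 2*(-sqrt(3))*conj(-1) + 2*(-1)*conj(1) + 2*(0)*conj(-1) + 2*(1)*conj(1) + 2*(sqrt(3))*conj(-1) + 6*(0)*conj(1) + 6*(0)*conj(-1)]
      = (1/24)[(4) + (-4) + (2*sqrt(3)) + (-2) + (0) + (2) + (-2*sqrt(3)) + (0) + (0)] = 0/24 = 0
  <chi_5*chi_8, chi_4> = (1/24)[1*(4)*conj(1) + 1*(-4)*conj(1) + 2*(-sqrt(3))*conj(-1) + 2*(-1)*conj(1) + 2*(0)*conj(-1) + 2*(1)*conj(1) + 2*(sqrt(3))*conj(-1) + 6*(0)*conj(-1) + 6*(0)*conj(1)]
      = (1/24)[(4) + (-4) + (2*sqrt(3)) + (-2) + (0) + (2) + (-2*sqrt(3)) + (0) + (0)] = 0/24 = 0
  <chi_5*chi_8, chi_5> = (1/24)[1*(4)*conj(2) + 1*(-4)*conj(-2) + 2*(-sqrt(3))*conj(sqrt(3)) + 2*(-1)*conj(1) + 2*(0)*conj(0) + 2*(1)*conj(-1) + 2*(sqrt(3))*conj(-sqrt(3)) + 6*(0)*conj(0) + 6*(0)*conj(0)]
      = (1/24)[(8) + (8) + (-6) + (-2) + (0) + (-2) + (-6) + (0) + (0)] = 0/24 = 0
  <chi_5*chi_8, chi_6> = (1/24)[1*(4)*conj(2) + 1*(-4)*conj(2) + 2*(-sqrt(3))*conj(1) + 2*(-1)*conj(-1) + 2*(0)*conj(-2) + 2*(1)*conj(-1) + 2*(sqrt(3))*conj(1) + 6*(0)*conj(0) + 6*(0)*conj(0)]
      = (1/24)[(8) + (-8) + (-2*sqrt(3)) + (2) + (0) + (-2) + (2*sqrt(3)) + (0) + (0)] = 0/24 = 0
  <chi_5*chi_8, chi_7> = (1/24)[1*(4)*conj(2) + 1*(-4)*conj(-2) + 2*(-sqrt(3))*conj(0) + 2*(-1)*conj(-2) + 2*(0)*conj(0) + 2*(1)*conj(2) + 2*(sqrt(3))*conj(0) + 6*(0)*conj(0) + 6*(0)*conj(0)]
      = (1/24)[(8) + (8) + (0) + (4) + (0) + (4) + (0) + (0) + (0)] = 24/24 = 1
  <chi_5*chi_8, chi_8> = (1/24)[1*(4)*conj(2) + 1*(-4)*conj(2) + 2*(-sqrt(3))*conj(-1) + 2*(-1)*conj(-1) + 2*(0)*conj(2) + 2*(1)*conj(-1) + 2*(sqrt(3))*conj(-1) + 6*(0)*conj(0) + 6*(0)*conj(0)]
      = (1/24)[(8) + (-8) + (2*sqrt(3)) + (2) + (0) + (-2) + (-2*sqrt(3)) + (0) + (0)] = 0/24 = 0
  <chi_5*chi_8, chi_9> = (1/24)[1*(4)*conj(2) + 1*(-4)*conj(-2) + 2*(-sqrt(3))*conj(-sqrt(3)) + 2*(-1)*conj(1) + 2*(0)*conj(0) + 2*(1)*conj(-1) + 2*(sqrt(3))*conj(sqrt(3)) + 6*(0)*conj(0) + 6*(0)*conj(0)]
      = (1/24)[(8) + (8) + (6) + (-2) + (0) + (-2) + (6) + (0) + (0)] = 24/24 = 1
Hence the multiplicities are chi_7: 1, chi_9: 1. Dimension check: dim(chi_5)*dim(chi_8) = 2*2 = 4 and sum (mult * dim) = 1*2 + 1*2 = 4.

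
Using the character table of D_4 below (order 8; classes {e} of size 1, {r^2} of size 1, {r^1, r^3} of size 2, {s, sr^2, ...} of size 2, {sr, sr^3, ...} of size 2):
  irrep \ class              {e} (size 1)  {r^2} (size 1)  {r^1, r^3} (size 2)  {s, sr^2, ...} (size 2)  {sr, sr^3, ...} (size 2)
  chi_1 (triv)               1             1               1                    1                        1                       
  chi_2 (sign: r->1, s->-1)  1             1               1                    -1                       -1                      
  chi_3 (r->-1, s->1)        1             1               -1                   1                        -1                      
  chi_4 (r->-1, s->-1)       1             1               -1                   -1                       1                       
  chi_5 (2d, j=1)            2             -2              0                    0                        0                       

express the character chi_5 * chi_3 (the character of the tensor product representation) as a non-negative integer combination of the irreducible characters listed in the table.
chi_5 tensor chi_3 = chi_5 (all other irreducibles have multiplicity 0).

Explanation: The character of a tensor product is the pointwise product (chi_5 * chi_3)(C) = chi_5(C) * chi_3(C):
  {e}: (2)*(1), {r^2}: (-2)*(1), {r^1, r^3}: (0)*(-1), {s, sr^2, ...}: (0)*(1), {sr, sr^3, ...}: (0)*(-1)
so (chi_5 * chi_3) takes values
  {e} -> 2, {r^2} -> -2, {r^1, r^3} -> 0, {s, sr^2, ...} -> 0, {sr, sr^3, ...} -> 0.
Now take the inner product of this character with each irreducible chi from the table, <chi_5*chi_3, chi> = (1/8) sum_C |C| (chi_5*chi_3)(C) conj(chi(C)):
  <chi_5*chi_3, chi_1> = (1/8)[1*(2)*conj(1) + 1*(-2)*conj(1) + 2*(0)*conj(1) + 2*(0)*conj(1) + 2*(0)*conj(1)]
      = (1/8)[(2) + (-2) + (0) + (0) + (0)] = 0/8 = 0
  <chi_5*chi_3, chi_2> = (1/8)[1*(2)*conj(1) + 1*(-2)*conj(1) + 2*(0)*conj(1) + 2*(0)*conj(-1) + 2*(0)*conj(-1)]
      = (1/8)[(2) + (-2) + (0) + (0) + (0)] = 0/8 = 0
  <chi_5*chi_3, chi_3> = (1/8)[1*(2)*conj(1) + 1*(-2)*conj(1) + 2*(0)*conj(-1) + 2*(0)*conj(1) + 2*(0)*conj(-1)]
      = (1/8)[(2) + (-2) + (0) + (0) + (0)] = 0/8 = 0
  <chi_5*chi_3, chi_4> = (1/8)[1*(2)*conj(1) + 1*(-2)*conj(1) + 2*(0)*conj(-1) + 2*(0)*conj(-1) + 2*(0)*conj(1)]
      = (1/8)[(2) + (-2) + (0) + (0) + (0)] = 0/8 = 0
  <chi_5*chi_3, chi_5> = (1/8)[1*(2)*conj(2) + 1*(-2)*conj(-2) + 2*(0)*conj(0) + 2*(0)*conj(0) + 2*(0)*conj(0)]
      = (1/8)[(4) + (4) + (0) + (0) + (0)] = 8/8 = 1
Hence the multiplicities are chi_5: 1. Dimension check: dim(chi_5)*dim(chi_3) = 2*1 = 2 and sum (mult * dim) = 1*2 = 2.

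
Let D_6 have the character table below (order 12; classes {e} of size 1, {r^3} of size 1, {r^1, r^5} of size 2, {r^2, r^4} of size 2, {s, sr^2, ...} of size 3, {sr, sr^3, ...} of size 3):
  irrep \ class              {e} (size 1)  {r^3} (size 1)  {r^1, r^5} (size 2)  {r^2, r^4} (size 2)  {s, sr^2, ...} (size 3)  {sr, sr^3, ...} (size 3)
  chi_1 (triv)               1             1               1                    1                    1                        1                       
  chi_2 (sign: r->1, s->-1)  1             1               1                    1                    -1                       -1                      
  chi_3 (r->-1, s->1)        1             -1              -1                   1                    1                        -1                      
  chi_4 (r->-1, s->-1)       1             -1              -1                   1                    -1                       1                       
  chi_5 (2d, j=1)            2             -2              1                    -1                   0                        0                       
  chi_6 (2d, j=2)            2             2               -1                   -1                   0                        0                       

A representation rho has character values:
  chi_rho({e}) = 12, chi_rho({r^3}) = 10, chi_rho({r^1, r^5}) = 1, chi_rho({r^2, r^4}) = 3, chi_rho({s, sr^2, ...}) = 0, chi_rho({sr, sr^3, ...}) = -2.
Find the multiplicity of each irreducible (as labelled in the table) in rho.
Multiplicities: chi_1: 2, chi_2: 3, chi_3: 1, chi_4: 0, chi_5: 0, chi_6: 3.

Derivation: Use <chi_rho, chi> = (1/|G|) sum_C |C| * chi_rho(C) * conj(chi(C)) with |G| = 12 for each irreducible chi in the table:
  <chi_rho, chi_1> = (1/12)[1*(12)*conj(1) + 1*(10)*conj(1) + 2*(1)*conj(1) + 2*(3)*conj(1) + 3*(0)*conj(1) + 3*(-2)*conj(1)]
      = (1/12)[(12) + (10) + (2) + (6) + (0) + (-6)] = 24/12 = 2
  <chi_rho, chi_2> = (1/12)[1*(12)*conj(1) + 1*(10)*conj(1) + 2*(1)*conj(1) + 2*(3)*conj(1) + 3*(0)*conj(-1) + 3*(-2)*conj(-1)]
      = (1/12)[(12) + (10) + (2) + (6) + (0) + (6)] = 36/12 = 3
  <chi_rho, chi_3> = (1/12)[1*(12)*conj(1) + 1*(10)*conj(-1) + 2*(1)*conj(-1) + 2*(3)*conj(1) + 3*(0)*conj(1) + 3*(-2)*conj(-1)]
      = (1/12)[(12) + (-10) + (-2) + (6) + (0) + (6)] = 12/12 = 1
  <chi_rho, chi_4> = (1/12)[1*(12)*conj(1) + 1*(10)*conj(-1) + 2*(1)*conj(-1) + 2*(3)*conj(1) + 3*(0)*conj(-1) + 3*(-2)*conj(1)]
      = (1/12)[(12) + (-10) + (-2) + (6) + (0) + (-6)] = 0/12 = 0
  <chi_rho, chi_5> = (1/12)[1*(12)*conj(2) + 1*(10)*conj(-2) + 2*(1)*conj(1) + 2*(3)*conj(-1) + 3*(0)*conj(0) + 3*(-2)*conj(0)]
      = (1/12)[(24) + (-20) + (2) + (-6) + (0) + (0)] = 0/12 = 0
  <chi_rho, chi_6> = (1/12)[1*(12)*conj(2) + 1*(10)*conj(2) + 2*(1)*conj(-1) + 2*(3)*conj(-1) + 3*(0)*conj(0) + 3*(-2)*conj(0)]
      = (1/12)[(24) + (20) + (-2) + (-6) + (0) + (0)] = 36/12 = 3
Dimension check: dim(rho) = sum (mult * dim) = 2*1 + 3*1 + 1*1 + 0*1 + 0*2 + 3*2 = 12 = chi_rho(e) = 12.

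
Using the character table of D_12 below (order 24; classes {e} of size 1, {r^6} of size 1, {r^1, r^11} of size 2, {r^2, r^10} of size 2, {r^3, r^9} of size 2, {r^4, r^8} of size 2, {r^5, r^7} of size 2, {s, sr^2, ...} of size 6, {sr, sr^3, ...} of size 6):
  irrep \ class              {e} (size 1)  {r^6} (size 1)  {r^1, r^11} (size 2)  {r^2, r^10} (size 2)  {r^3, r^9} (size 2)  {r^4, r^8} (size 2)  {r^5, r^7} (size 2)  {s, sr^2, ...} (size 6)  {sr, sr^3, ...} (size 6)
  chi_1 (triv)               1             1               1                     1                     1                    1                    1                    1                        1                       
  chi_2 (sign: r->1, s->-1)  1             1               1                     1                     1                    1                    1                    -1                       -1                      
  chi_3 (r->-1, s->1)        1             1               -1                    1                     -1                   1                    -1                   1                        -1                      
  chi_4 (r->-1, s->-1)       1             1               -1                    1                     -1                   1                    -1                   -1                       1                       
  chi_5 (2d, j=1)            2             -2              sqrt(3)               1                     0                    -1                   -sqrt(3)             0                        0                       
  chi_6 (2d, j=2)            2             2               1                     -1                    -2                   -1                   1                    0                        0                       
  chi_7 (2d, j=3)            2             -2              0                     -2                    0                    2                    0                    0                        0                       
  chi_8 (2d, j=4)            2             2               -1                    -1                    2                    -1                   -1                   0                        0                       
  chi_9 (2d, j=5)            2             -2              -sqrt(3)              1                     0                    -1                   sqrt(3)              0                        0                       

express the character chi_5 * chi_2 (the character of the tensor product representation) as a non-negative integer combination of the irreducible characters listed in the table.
chi_5 tensor chi_2 = chi_5 (all other irreducibles have multiplicity 0).

Argument: The character of a tensor product is the pointwise product (chi_5 * chi_2)(C) = chi_5(C) * chi_2(C):
  {e}: (2)*(1), {r^6}: (-2)*(1), {r^1, r^11}: (sqrt(3))*(1), {r^2, r^10}: (1)*(1), {r^3, r^9}: (0)*(1), {r^4, r^8}: (-1)*(1), {r^5, r^7}: (-sqrt(3))*(1), {s, sr^2, ...}: (0)*(-1), {sr, sr^3, ...}: (0)*(-1)
so (chi_5 * chi_2) takes values
  {e} -> 2, {r^6} -> -2, {r^1, r^11} -> sqrt(3), {r^2, r^10} -> 1, {r^3, r^9} -> 0, {r^4, r^8} -> -1, {r^5, r^7} -> -sqrt(3), {s, sr^2, ...} -> 0, {sr, sr^3, ...} -> 0.
Now take the inner product of this character with each irreducible chi from the table, <chi_5*chi_2, chi> = (1/24) sum_C |C| (chi_5*chi_2)(C) conj(chi(C)):
  <chi_5*chi_2, chi_1> = (1/24)[1*(2)*conj(1) + 1*(-2)*conj(1) + 2*(sqrt(3))*conj(1) + 2*(1)*conj(1) + 2*(0)*conj(1) + 2*(-1)*conj(1) + 2*(-sqrt(3))*conj(1) + 6*(0)*conj(1) + 6*(0)*conj(1)]
      = (1/24)[(2) + (-2) + (2*sqrt(3)) + (2) + (0) + (-2) + (-2*sqrt(3)) + (0) + (0)] = 0/24 = 0
  <chi_5*chi_2, chi_2> = (1/24)[1*(2)*conj(1) + 1*(-2)*conj(1) + 2*(sqrt(3))*conj(1) + 2*(1)*conj(1) + 2*(0)*conj(1) + 2*(-1)*conj(1) + 2*(-sqrt(3))*conj(1) + 6*(0)*conj(-1) + 6*(0)*conj(-1)]
      = (1/24)[(2) + (-2) + (2*sqrt(3)) + (2) + (0) + (-2) + (-2*sqrt(3)) + (0) + (0)] = 0/24 = 0
  <chi_5*chi_2, chi_3> = (1/24)[1*(2)*conj(1) + 1*(-2)*conj(1) + 2*(sqrt(3))*conj(-1) + 2*(1)*conj(1) + 2*(0)*conj(-1) + 2*(-1)*conj(1) + 2*(-sqrt(3))*conj(-1) + 6*(0)*conj(1) + 6*(0)*conj(-1)]
      = (1/24)[(2) + (-2) + (-2*sqrt(3)) + (2) + (0) + (-2) + (2*sqrt(3)) + (0) + (0)] = 0/24 = 0
  <chi_5*chi_2, chi_4> = (1/24)[1*(2)*conj(1) + 1*(-2)*conj(1) + 2*(sqrt(3))*conj(-1) + 2*(1)*conj(1) + 2*(0)*conj(-1) + 2*(-1)*conj(1) + 2*(-sqrt(3))*conj(-1) + 6*(0)*conj(-1) + 6*(0)*conj(1)]
      = (1/24)[(2) + (-2) + (-2*sqrt(3)) + (2) + (0) + (-2) + (2*sqrt(3)) + (0) + (0)] = 0/24 = 0
  <chi_5*chi_2, chi_5> = (1/24)[1*(2)*conj(2) + 1*(-2)*conj(-2) + 2*(sqrt(3))*conj(sqrt(3)) + 2*(1)*conj(1) + 2*(0)*conj(0) + 2*(-1)*conj(-1) + 2*(-sqrt(3))*conj(-sqrt(3)) + 6*(0)*conj(0) + 6*(0)*conj(0)]
      = (1/24)[(4) + (4) + (6) + (2) + (0) + (2) + (6) + (0) + (0)] = 24/24 = 1
  <chi_5*chi_2, chi_6> = (1/24)[1*(2)*conj(2) + 1*(-2)*conj(2) + 2*(sqrt(3))*conj(1) + 2*(1)*conj(-1) + 2*(0)*conj(-2) + 2*(-1)*conj(-1) + 2*(-sqrt(3))*conj(1) + 6*(0)*conj(0) + 6*(0)*conj(0)]
      = (1/24)[(4) + (-4) + (2*sqrt(3)) + (-2) + (0) + (2) + (-2*sqrt(3)) + (0) + (0)] = 0/24 = 0
  <chi_5*chi_2, chi_7> = (1/24)[1*(2)*conj(2) + 1*(-2)*conj(-2) + 2*(sqrt(3))*conj(0) + 2*(1)*conj(-2) + 2*(0)*conj(0) + 2*(-1)*conj(2) + 2*(-sqrt(3))*conj(0) + 6*(0)*conj(0) + 6*(0)*conj(0)]
      = (1/24)[(4) + (4) + (0) + (-4) + (0) + (-4) + (0) + (0) + (0)] = 0/24 = 0
  <chi_5*chi_2, chi_8> = (1/24)[1*(2)*conj(2) + 1*(-2)*conj(2) + 2*(sqrt(3))*conj(-1) + 2*(1)*conj(-1) + 2*(0)*conj(2) + 2*(-1)*conj(-1) + 2*(-sqrt(3))*conj(-1) + 6*(0)*conj(0) + 6*(0)*conj(0)]
      = (1/24)[(4) + (-4) + (-2*sqrt(3)) + (-2) + (0) + (2) + (2*sqrt(3)) + (0) + (0)] = 0/24 = 0
  <chi_5*chi_2, chi_9> = (1/24)[1*(2)*conj(2) + 1*(-2)*conj(-2) + 2*(sqrt(3))*conj(-sqrt(3)) + 2*(1)*conj(1) + 2*(0)*conj(0) + 2*(-1)*conj(-1) + 2*(-sqrt(3))*conj(sqrt(3)) + 6*(0)*conj(0) + 6*(0)*conj(0)]
      = (1/24)[(4) + (4) + (-6) + (2) + (0) + (2) + (-6) + (0) + (0)] = 0/24 = 0
Hence the multiplicities are chi_5: 1. Dimension check: dim(chi_5)*dim(chi_2) = 2*1 = 2 and sum (mult * dim) = 1*2 = 2.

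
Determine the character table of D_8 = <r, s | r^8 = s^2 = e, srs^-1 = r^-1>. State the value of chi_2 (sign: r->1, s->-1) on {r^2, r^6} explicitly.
Conjugacy classes: {e} of size 1, {r^4} of size 1, {r^1, r^7} of size 2, {r^2, r^6} of size 2, {r^3, r^5} of size 2, {s, sr^2, ...} of size 4, {sr, sr^3, ...} of size 4.
Character table:
  irrep \ class              {e} (size 1)  {r^4} (size 1)  {r^1, r^7} (size 2)  {r^2, r^6} (size 2)  {r^3, r^5} (size 2)  {s, sr^2, ...} (size 4)  {sr, sr^3, ...} (size 4)
  chi_1 (triv)               1             1               1                    1                    1                    1                        1                       
  chi_2 (sign: r->1, s->-1)  1             1               1                    1                    1                    -1                       -1                      
  chi_3 (r->-1, s->1)        1             1               -1                   1                    -1                   1                        -1                      
  chi_4 (r->-1, s->-1)       1             1               -1                   1                    -1                   -1                       1                       
  chi_5 (2d, j=1)            2             -2              sqrt(2)              0                    -sqrt(2)             0                        0                       
  chi_6 (2d, j=2)            2             2               0                    -2                   0                    0                        0                       
  chi_7 (2d, j=3)            2             -2              -sqrt(2)             0                    sqrt(2)              0                        0                       

Spot check: chi_2 (sign: r->1, s->-1) on {r^2, r^6} = 1.

D_8 has order 2*8 = 16 with 7 conjugacy classes, hence 7 irreducibles. Sum of squared dims 1 + 1 + 1 + 1 + 4 + 4 + 4 = 16 = |G|. Linear characters come from the abelianisation; the 2-dimensional irreps have character r^k -> 2*cos(2*pi*j*k/8), reflections -> 0.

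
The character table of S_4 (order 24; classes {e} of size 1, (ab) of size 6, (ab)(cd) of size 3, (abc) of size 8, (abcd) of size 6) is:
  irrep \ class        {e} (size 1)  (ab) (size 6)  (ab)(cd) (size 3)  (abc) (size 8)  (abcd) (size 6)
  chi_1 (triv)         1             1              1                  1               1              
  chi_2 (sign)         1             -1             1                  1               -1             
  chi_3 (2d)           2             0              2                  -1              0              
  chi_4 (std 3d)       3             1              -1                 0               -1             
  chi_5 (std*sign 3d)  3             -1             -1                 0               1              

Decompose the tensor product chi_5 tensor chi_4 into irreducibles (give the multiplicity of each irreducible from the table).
chi_5 tensor chi_4 = chi_2 + chi_3 + chi_4 + chi_5 (all other irreducibles have multiplicity 0).

Working: The character of a tensor product is the pointwise product (chi_5 * chi_4)(C) = chi_5(C) * chi_4(C):
  {e}: (3)*(3), (ab): (-1)*(1), (ab)(cd): (-1)*(-1), (abc): (0)*(0), (abcd): (1)*(-1)
so (chi_5 * chi_4) takes values
  {e} -> 9, (ab) -> -1, (ab)(cd) -> 1, (abc) -> 0, (abcd) -> -1.
Now take the inner product of this character with each irreducible chi from the table, <chi_5*chi_4, chi> = (1/24) sum_C |C| (chi_5*chi_4)(C) conj(chi(C)):
  <chi_5*chi_4, chi_1> = (1/24)[1*(9)*conj(1) + 6*(-1)*conj(1) + 3*(1)*conj(1) + 8*(0)*conj(1) + 6*(-1)*conj(1)]
      = (1/24)[(9) + (-6) + (3) + (0) + (-6)] = 0/24 = 0
  <chi_5*chi_4, chi_2> = (1/24)[1*(9)*conj(1) + 6*(-1)*conj(-1) + 3*(1)*conj(1) + 8*(0)*conj(1) + 6*(-1)*conj(-1)]
      = (1/24)[(9) + (6) + (3) + (0) + (6)] = 24/24 = 1
  <chi_5*chi_4, chi_3> = (1/24)[1*(9)*conj(2) + 6*(-1)*conj(0) + 3*(1)*conj(2) + 8*(0)*conj(-1) + 6*(-1)*conj(0)]
      = (1/24)[(18) + (0) + (6) + (0) + (0)] = 24/24 = 1
  <chi_5*chi_4, chi_4> = (1/24)[1*(9)*conj(3) + 6*(-1)*conj(1) + 3*(1)*conj(-1) + 8*(0)*conj(0) + 6*(-1)*conj(-1)]
      = (1/24)[(27) + (-6) + (-3) + (0) + (6)] = 24/24 = 1
  <chi_5*chi_4, chi_5> = (1/24)[1*(9)*conj(3) + 6*(-1)*conj(-1) + 3*(1)*conj(-1) + 8*(0)*conj(0) + 6*(-1)*conj(1)]
      = (1/24)[(27) + (6) + (-3) + (0) + (-6)] = 24/24 = 1
Hence the multiplicities are chi_2: 1, chi_3: 1, chi_4: 1, chi_5: 1. Dimension check: dim(chi_5)*dim(chi_4) = 3*3 = 9 and sum (mult * dim) = 1*1 + 1*2 + 1*3 + 1*3 = 9.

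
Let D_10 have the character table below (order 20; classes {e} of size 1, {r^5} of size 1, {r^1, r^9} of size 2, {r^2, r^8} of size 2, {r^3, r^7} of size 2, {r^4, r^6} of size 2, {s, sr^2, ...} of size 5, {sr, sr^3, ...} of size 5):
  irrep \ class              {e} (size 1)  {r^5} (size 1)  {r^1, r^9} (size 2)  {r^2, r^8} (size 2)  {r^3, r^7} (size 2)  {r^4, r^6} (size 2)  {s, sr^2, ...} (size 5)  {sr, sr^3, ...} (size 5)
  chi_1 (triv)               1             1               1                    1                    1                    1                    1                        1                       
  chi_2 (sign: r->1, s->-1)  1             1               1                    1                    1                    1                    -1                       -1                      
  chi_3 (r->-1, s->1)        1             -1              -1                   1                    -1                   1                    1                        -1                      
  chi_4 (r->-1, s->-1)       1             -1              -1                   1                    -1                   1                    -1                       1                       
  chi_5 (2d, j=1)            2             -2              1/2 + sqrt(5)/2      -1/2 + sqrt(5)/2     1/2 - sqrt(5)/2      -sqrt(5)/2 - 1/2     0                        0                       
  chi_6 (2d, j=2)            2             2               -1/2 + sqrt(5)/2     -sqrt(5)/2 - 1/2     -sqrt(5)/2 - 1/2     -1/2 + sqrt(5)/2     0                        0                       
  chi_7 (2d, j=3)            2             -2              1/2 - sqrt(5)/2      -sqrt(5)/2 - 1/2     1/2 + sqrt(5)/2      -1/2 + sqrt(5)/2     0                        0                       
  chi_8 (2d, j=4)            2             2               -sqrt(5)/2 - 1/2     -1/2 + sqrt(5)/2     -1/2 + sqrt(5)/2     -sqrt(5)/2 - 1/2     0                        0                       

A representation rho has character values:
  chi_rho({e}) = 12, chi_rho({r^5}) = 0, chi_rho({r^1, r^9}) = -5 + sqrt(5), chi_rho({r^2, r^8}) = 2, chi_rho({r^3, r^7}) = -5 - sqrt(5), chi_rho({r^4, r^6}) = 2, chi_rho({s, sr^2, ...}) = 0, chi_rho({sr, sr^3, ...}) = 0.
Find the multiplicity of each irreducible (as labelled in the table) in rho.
Multiplicities: chi_1: 0, chi_2: 0, chi_3: 2, chi_4: 2, chi_5: 1, chi_6: 2, chi_7: 0, chi_8: 1.

Derivation: Use <chi_rho, chi> = (1/|G|) sum_C |C| * chi_rho(C) * conj(chi(C)) with |G| = 20 for each irreducible chi in the table:
  <chi_rho, chi_1> = (1/20)[1*(12)*conj(1) + 1*(0)*conj(1) + 2*(-5 + sqrt(5))*conj(1) + 2*(2)*conj(1) + 2*(-5 - sqrt(5))*conj(1) + 2*(2)*conj(1) + 5*(0)*conj(1) + 5*(0)*conj(1)]
      = (1/20)[(12) + (0) + (-10 + 2*sqrt(5)) + (4) + (-10 - 2*sqrt(5)) + (4) + (0) + (0)] = 0/20 = 0
  <chi_rho, chi_2> = (1/20)[1*(12)*conj(1) + 1*(0)*conj(1) + 2*(-5 + sqrt(5))*conj(1) + 2*(2)*conj(1) + 2*(-5 - sqrt(5))*conj(1) + 2*(2)*conj(1) + 5*(0)*conj(-1) + 5*(0)*conj(-1)]
      = (1/20)[(12) + (0) + (-10 + 2*sqrt(5)) + (4) + (-10 - 2*sqrt(5)) + (4) + (0) + (0)] = 0/20 = 0
  <chi_rho, chi_3> = (1/20)[1*(12)*conj(1) + 1*(0)*conj(-1) + 2*(-5 + sqrt(5))*conj(-1) + 2*(2)*conj(1) + 2*(-5 - sqrt(5))*conj(-1) + 2*(2)*conj(1) + 5*(0)*conj(1) + 5*(0)*conj(-1)]
      = (1/20)[(12) + (0) + (10 - 2*sqrt(5)) + (4) + (2*sqrt(5) + 10) + (4) + (0) + (0)] = 40/20 = 2
  <chi_rho, chi_4> = (1/20)[1*(12)*conj(1) + 1*(0)*conj(-1) + 2*(-5 + sqrt(5))*conj(-1) + 2*(2)*conj(1) + 2*(-5 - sqrt(5))*conj(-1) + 2*(2)*conj(1) + 5*(0)*conj(-1) + 5*(0)*conj(1)]
      = (1/20)[(12) + (0) + (10 - 2*sqrt(5)) + (4) + (2*sqrt(5) + 10) + (4) + (0) + (0)] = 40/20 = 2
  <chi_rho, chi_5> = (1/20)[1*(12)*conj(2) + 1*(0)*conj(-2) + 2*(-5 + sqrt(5))*conj(1/2 + sqrt(5)/2) + 2*(2)*conj(-1/2 + sqrt(5)/2) + 2*(-5 - sqrt(5))*conj(1/2 - sqrt(5)/2) + 2*(2)*conj(-sqrt(5)/2 - 1/2) + 5*(0)*conj(0) + 5*(0)*conj(0)]
      = (1/20)[(24) + (0) + (-4*sqrt(5)) + (-2 + 2*sqrt(5)) + (4*sqrt(5)) + (-2*sqrt(5) - 2) + (0) + (0)] = 20/20 = 1
  <chi_rho, chi_6> = (1/20)[1*(12)*conj(2) + 1*(0)*conj(2) + 2*(-5 + sqrt(5))*conj(-1/2 + sqrt(5)/2) + 2*(2)*conj(-sqrt(5)/2 - 1/2) + 2*(-5 - sqrt(5))*conj(-sqrt(5)/2 - 1/2) + 2*(2)*conj(-1/2 + sqrt(5)/2) + 5*(0)*conj(0) + 5*(0)*conj(0)]
      = (1/20)[(24) + (0) + (10 - 6*sqrt(5)) + (-2*sqrt(5) - 2) + (10 + 6*sqrt(5)) + (-2 + 2*sqrt(5)) + (0) + (0)] = 40/20 = 2
  <chi_rho, chi_7> = (1/20)[1*(12)*conj(2) + 1*(0)*conj(-2) + 2*(-5 + sqrt(5))*conj(1/2 - sqrt(5)/2) + 2*(2)*conj(-sqrt(5)/2 - 1/2) + 2*(-5 - sqrt(5))*conj(1/2 + sqrt(5)/2) + 2*(2)*conj(-1/2 + sqrt(5)/2) + 5*(0)*conj(0) + 5*(0)*conj(0)]
      = (1/20)[(24) + (0) + (-10 + 6*sqrt(5)) + (-2*sqrt(5) - 2) + (-6*sqrt(5) - 10) + (-2 + 2*sqrt(5)) + (0) + (0)] = 0/20 = 0
  <chi_rho, chi_8> = (1/20)[1*(12)*conj(2) + 1*(0)*conj(2) + 2*(-5 + sqrt(5))*conj(-sqrt(5)/2 - 1/2) + 2*(2)*conj(-1/2 + sqrt(5)/2) + 2*(-5 - sqrt(5))*conj(-1/2 + sqrt(5)/2) + 2*(2)*conj(-sqrt(5)/2 - 1/2) + 5*(0)*conj(0) + 5*(0)*conj(0)]
      = (1/20)[(24) + (0) + (4*sqrt(5)) + (-2 + 2*sqrt(5)) + (-4*sqrt(5)) + (-2*sqrt(5) - 2) + (0) + (0)] = 20/20 = 1
Dimension check: dim(rho) = sum (mult * dim) = 0*1 + 0*1 + 2*1 + 2*1 + 1*2 + 2*2 + 0*2 + 1*2 = 12 = chi_rho(e) = 12.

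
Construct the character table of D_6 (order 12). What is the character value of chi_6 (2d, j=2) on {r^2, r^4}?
Conjugacy classes: {e} of size 1, {r^3} of size 1, {r^1, r^5} of size 2, {r^2, r^4} of size 2, {s, sr^2, ...} of size 3, {sr, sr^3, ...} of size 3.
Character table:
  irrep \ class              {e} (size 1)  {r^3} (size 1)  {r^1, r^5} (size 2)  {r^2, r^4} (size 2)  {s, sr^2, ...} (size 3)  {sr, sr^3, ...} (size 3)
  chi_1 (triv)               1             1               1                    1                    1                        1                       
  chi_2 (sign: r->1, s->-1)  1             1               1                    1                    -1                       -1                      
  chi_3 (r->-1, s->1)        1             -1              -1                   1                    1                        -1                      
  chi_4 (r->-1, s->-1)       1             -1              -1                   1                    -1                       1                       
  chi_5 (2d, j=1)            2             -2              1                    -1                   0                        0                       
  chi_6 (2d, j=2)            2             2               -1                   -1                   0                        0                       

Spot check: chi_6 (2d, j=2) on {r^2, r^4} = -1.

Justification: D_6 has order 2*6 = 12 with 6 conjugacy classes, hence 6 irreducibles. Sum of squared dims 1 + 1 + 1 + 1 + 4 + 4 = 12 = |G|. Linear characters come from the abelianisation; the 2-dimensional irreps have character r^k -> 2*cos(2*pi*j*k/6), reflections -> 0.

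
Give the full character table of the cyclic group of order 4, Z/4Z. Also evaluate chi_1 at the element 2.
Character table of Z/4Z (irreps indexed chi_0,...,chi_3 with chi_k(m) = zeta_4^(k*m), zeta_4 = exp(2*pi*i/4)):
  irrep \ class  {0} (size 1)  {1} (size 1)  {2} (size 1)  {3} (size 1)
  chi_0          1             1             1             1           
  chi_1          1             I             -1            -I          
  chi_2          1             -1            1             -1          
  chi_3          1             -I            -1            I           

Spot check: chi_1(2) = zeta_4^(1*2) = zeta_4^2 = -1.

Derivation: Z/4Z is abelian, so all 4 irreducible complex representations are 1-dimensional. They are given by chi_k(m) = zeta_4^(k*m) for k = 0,...,3. Row orthogonality: sum_m chi_k(m) conj(chi_l(m)) = 4 * [k = l].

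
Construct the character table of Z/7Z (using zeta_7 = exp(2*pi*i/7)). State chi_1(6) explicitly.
Character table of Z/7Z (irreps indexed chi_0,...,chi_6 with chi_k(m) = zeta_7^(k*m), zeta_7 = exp(2*pi*i/7)):
  irrep \ class  {0} (size 1)  {1} (size 1)    {2} (size 1)    {3} (size 1)    {4} (size 1)    {5} (size 1)    {6} (size 1)  
  chi_0          1             1               1               1               1               1               1             
  chi_1          1             exp(2*I*pi/7)   exp(4*I*pi/7)   exp(6*I*pi/7)   exp(-6*I*pi/7)  exp(-4*I*pi/7)  exp(-2*I*pi/7)
  chi_2          1             exp(4*I*pi/7)   exp(-6*I*pi/7)  exp(-2*I*pi/7)  exp(2*I*pi/7)   exp(6*I*pi/7)   exp(-4*I*pi/7)
  chi_3          1             exp(6*I*pi/7)   exp(-2*I*pi/7)  exp(4*I*pi/7)   exp(-4*I*pi/7)  exp(2*I*pi/7)   exp(-6*I*pi/7)
  chi_4          1             exp(-6*I*pi/7)  exp(2*I*pi/7)   exp(-4*I*pi/7)  exp(4*I*pi/7)   exp(-2*I*pi/7)  exp(6*I*pi/7) 
  chi_5          1             exp(-4*I*pi/7)  exp(6*I*pi/7)   exp(2*I*pi/7)   exp(-2*I*pi/7)  exp(-6*I*pi/7)  exp(4*I*pi/7) 
  chi_6          1             exp(-2*I*pi/7)  exp(-4*I*pi/7)  exp(-6*I*pi/7)  exp(6*I*pi/7)   exp(4*I*pi/7)   exp(2*I*pi/7) 

Spot check: chi_1(6) = zeta_7^(1*6) = zeta_7^6 = exp(-2*I*pi/7).

Reasoning: Z/7Z is abelian, so all 7 irreducible complex representations are 1-dimensional. They are given by chi_k(m) = zeta_7^(k*m) for k = 0,...,6. Row orthogonality: sum_m chi_k(m) conj(chi_l(m)) = 7 * [k = l].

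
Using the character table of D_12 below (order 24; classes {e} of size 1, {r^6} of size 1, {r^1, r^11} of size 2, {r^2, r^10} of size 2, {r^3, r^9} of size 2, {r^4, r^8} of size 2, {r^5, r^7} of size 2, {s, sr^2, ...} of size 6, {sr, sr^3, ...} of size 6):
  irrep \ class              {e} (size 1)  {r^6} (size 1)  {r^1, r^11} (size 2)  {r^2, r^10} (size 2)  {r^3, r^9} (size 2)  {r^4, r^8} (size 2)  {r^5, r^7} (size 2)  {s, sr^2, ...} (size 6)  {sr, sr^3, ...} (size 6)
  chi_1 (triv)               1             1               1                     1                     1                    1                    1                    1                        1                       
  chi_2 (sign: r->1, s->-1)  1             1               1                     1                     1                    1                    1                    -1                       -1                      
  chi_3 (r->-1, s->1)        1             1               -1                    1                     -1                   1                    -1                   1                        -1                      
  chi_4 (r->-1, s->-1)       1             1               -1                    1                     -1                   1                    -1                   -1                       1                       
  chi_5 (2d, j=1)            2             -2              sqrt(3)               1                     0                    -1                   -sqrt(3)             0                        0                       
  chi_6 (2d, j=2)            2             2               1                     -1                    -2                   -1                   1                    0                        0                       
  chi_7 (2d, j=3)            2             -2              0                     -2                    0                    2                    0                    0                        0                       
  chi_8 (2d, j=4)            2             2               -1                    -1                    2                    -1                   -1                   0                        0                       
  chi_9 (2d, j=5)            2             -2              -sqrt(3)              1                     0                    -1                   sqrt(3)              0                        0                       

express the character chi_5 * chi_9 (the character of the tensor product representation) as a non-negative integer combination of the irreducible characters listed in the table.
chi_5 tensor chi_9 = chi_3 + chi_4 + chi_8 (all other irreducibles have multiplicity 0).

Why: The character of a tensor product is the pointwise product (chi_5 * chi_9)(C) = chi_5(C) * chi_9(C):
  {e}: (2)*(2), {r^6}: (-2)*(-2), {r^1, r^11}: (sqrt(3))*(-sqrt(3)), {r^2, r^10}: (1)*(1), {r^3, r^9}: (0)*(0), {r^4, r^8}: (-1)*(-1), {r^5, r^7}: (-sqrt(3))*(sqrt(3)), {s, sr^2, ...}: (0)*(0), {sr, sr^3, ...}: (0)*(0)
so (chi_5 * chi_9) takes values
  {e} -> 4, {r^6} -> 4, {r^1, r^11} -> -3, {r^2, r^10} -> 1, {r^3, r^9} -> 0, {r^4, r^8} -> 1, {r^5, r^7} -> -3, {s, sr^2, ...} -> 0, {sr, sr^3, ...} -> 0.
Now take the inner product of this character with each irreducible chi from the table, <chi_5*chi_9, chi> = (1/24) sum_C |C| (chi_5*chi_9)(C) conj(chi(C)):
  <chi_5*chi_9, chi_1> = (1/24)[1*(4)*conj(1) + 1*(4)*conj(1) + 2*(-3)*conj(1) + 2*(1)*conj(1) + 2*(0)*conj(1) + 2*(1)*conj(1) + 2*(-3)*conj(1) + 6*(0)*conj(1) + 6*(0)*conj(1)]
      = (1/24)[(4) + (4) + (-6) + (2) + (0) + (2) + (-6) + (0) + (0)] = 0/24 = 0
  <chi_5*chi_9, chi_2> = (1/24)[1*(4)*conj(1) + 1*(4)*conj(1) + 2*(-3)*conj(1) + 2*(1)*conj(1) + 2*(0)*conj(1) + 2*(1)*conj(1) + 2*(-3)*conj(1) + 6*(0)*conj(-1) + 6*(0)*conj(-1)]
      = (1/24)[(4) + (4) + (-6) + (2) + (0) + (2) + (-6) + (0) + (0)] = 0/24 = 0
  <chi_5*chi_9, chi_3> = (1/24)[1*(4)*conj(1) + 1*(4)*conj(1) + 2*(-3)*conj(-1) + 2*(1)*conj(1) + 2*(0)*conj(-1) + 2*(1)*conj(1) + 2*(-3)*conj(-1) + 6*(0)*conj(1) + 6*(0)*conj(-1)]
      = (1/24)[(4) + (4) + (6) + (2) + (0) + (2) + (6) + (0) + (0)] = 24/24 = 1
  <chi_5*chi_9, chi_4> = (1/24)[1*(4)*conj(1) + 1*(4)*conj(1) + 2*(-3)*conj(-1) + 2*(1)*conj(1) + 2*(0)*conj(-1) + 2*(1)*conj(1) + 2*(-3)*conj(-1) + 6*(0)*conj(-1) + 6*(0)*conj(1)]
      = (1/24)[(4) + (4) + (6) + (2) + (0) + (2) + (6) + (0) + (0)] = 24/24 = 1
  <chi_5*chi_9, chi_5> = (1/24)[1*(4)*conj(2) + 1*(4)*conj(-2) + 2*(-3)*conj(sqrt(3)) + 2*(1)*conj(1) + 2*(0)*conj(0) + 2*(1)*conj(-1) + 2*(-3)*conj(-sqrt(3)) + 6*(0)*conj(0) + 6*(0)*conj(0)]
      = (1/24)[(8) + (-8) + (-6*sqrt(3)) + (2) + (0) + (-2) + (6*sqrt(3)) + (0) + (0)] = 0/24 = 0
  <chi_5*chi_9, chi_6> = (1/24)[1*(4)*conj(2) + 1*(4)*conj(2) + 2*(-3)*conj(1) + 2*(1)*conj(-1) + 2*(0)*conj(-2) + 2*(1)*conj(-1) + 2*(-3)*conj(1) + 6*(0)*conj(0) + 6*(0)*conj(0)]
      = (1/24)[(8) + (8) + (-6) + (-2) + (0) + (-2) + (-6) + (0) + (0)] = 0/24 = 0
  <chi_5*chi_9, chi_7> = (1/24)[1*(4)*conj(2) + 1*(4)*conj(-2) + 2*(-3)*conj(0) + 2*(1)*conj(-2) + 2*(0)*conj(0) + 2*(1)*conj(2) + 2*(-3)*conj(0) + 6*(0)*conj(0) + 6*(0)*conj(0)]
      = (1/24)[(8) + (-8) + (0) + (-4) + (0) + (4) + (0) + (0) + (0)] = 0/24 = 0
  <chi_5*chi_9, chi_8> = (1/24)[1*(4)*conj(2) + 1*(4)*conj(2) + 2*(-3)*conj(-1) + 2*(1)*conj(-1) + 2*(0)*conj(2) + 2*(1)*conj(-1) + 2*(-3)*conj(-1) + 6*(0)*conj(0) + 6*(0)*conj(0)]
      = (1/24)[(8) + (8) + (6) + (-2) + (0) + (-2) + (6) + (0) + (0)] = 24/24 = 1
  <chi_5*chi_9, chi_9> = (1/24)[1*(4)*conj(2) + 1*(4)*conj(-2) + 2*(-3)*conj(-sqrt(3)) + 2*(1)*conj(1) + 2*(0)*conj(0) + 2*(1)*conj(-1) + 2*(-3)*conj(sqrt(3)) + 6*(0)*conj(0) + 6*(0)*conj(0)]
      = (1/24)[(8) + (-8) + (6*sqrt(3)) + (2) + (0) + (-2) + (-6*sqrt(3)) + (0) + (0)] = 0/24 = 0
Hence the multiplicities are chi_3: 1, chi_4: 1, chi_8: 1. Dimension check: dim(chi_5)*dim(chi_9) = 2*2 = 4 and sum (mult * dim) = 1*1 + 1*1 + 1*2 = 4.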